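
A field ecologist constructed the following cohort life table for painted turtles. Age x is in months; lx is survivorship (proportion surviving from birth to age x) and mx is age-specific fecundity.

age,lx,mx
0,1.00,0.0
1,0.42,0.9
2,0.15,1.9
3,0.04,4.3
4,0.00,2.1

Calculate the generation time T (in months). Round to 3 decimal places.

lx·mx: 0, 0.378, 0.285, 0.172, 0 → R0 = 0.835
x·lx·mx: 0, 0.378, 0.57, 0.516, 0 → Σ = 1.464
T = 1.464 / 0.835 = 1.753293… → 1.753

1.753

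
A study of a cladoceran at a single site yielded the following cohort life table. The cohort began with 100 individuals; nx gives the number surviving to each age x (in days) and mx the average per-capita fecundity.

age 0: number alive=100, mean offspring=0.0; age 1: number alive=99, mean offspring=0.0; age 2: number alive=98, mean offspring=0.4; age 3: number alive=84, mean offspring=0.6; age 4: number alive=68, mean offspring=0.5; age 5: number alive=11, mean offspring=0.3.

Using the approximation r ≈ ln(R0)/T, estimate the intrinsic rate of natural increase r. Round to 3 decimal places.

lx = nx/n0 = nx/100: 1, 0.99, 0.98, 0.84, 0.68, 0.11
R0 = Σ lx·mx = 0 + 0 + 0.392 + 0.504 + 0.34 + 0.033 = 1.269
Σ x·lx·mx = 3.821; T = 3.821/1.269 = 3.01103…
r ≈ ln(R0)/T = ln(1.269)/3.01103… = 0.07912… → 0.079

0.079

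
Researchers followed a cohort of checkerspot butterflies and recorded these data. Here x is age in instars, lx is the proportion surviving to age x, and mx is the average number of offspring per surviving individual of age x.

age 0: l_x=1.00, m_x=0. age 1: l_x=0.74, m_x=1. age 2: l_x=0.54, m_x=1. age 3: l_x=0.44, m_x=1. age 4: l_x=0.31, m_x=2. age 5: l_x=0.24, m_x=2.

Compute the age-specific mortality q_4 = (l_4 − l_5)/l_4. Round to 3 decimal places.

0.226

q_4 = (l_4 − l_5) / l_4 = (0.31 − 0.24) / 0.31
     = 0.07 / 0.31 = 0.225806… → 0.226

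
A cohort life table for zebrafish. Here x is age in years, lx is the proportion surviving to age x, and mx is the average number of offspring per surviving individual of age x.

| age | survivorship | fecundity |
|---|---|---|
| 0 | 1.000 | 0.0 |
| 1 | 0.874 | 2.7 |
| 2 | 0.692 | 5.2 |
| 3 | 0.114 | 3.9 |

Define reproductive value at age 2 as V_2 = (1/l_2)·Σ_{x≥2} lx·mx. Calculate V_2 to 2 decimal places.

5.84

lx·mx for x ≥ 2: 3.5984, 0.4446 → sum = 4.043
V_2 = 4.043 / l_2 = 4.043 / 0.692 = 5.842486… → 5.84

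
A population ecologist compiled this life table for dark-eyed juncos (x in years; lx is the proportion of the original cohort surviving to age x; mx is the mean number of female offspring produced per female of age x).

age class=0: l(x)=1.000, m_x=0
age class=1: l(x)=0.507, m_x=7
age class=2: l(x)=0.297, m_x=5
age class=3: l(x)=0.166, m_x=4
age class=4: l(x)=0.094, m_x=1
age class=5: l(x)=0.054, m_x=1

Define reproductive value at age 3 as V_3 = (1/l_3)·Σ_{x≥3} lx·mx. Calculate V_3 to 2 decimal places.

lx·mx for x ≥ 3: 0.664, 0.094, 0.054 → sum = 0.812
V_3 = 0.812 / l_3 = 0.812 / 0.166 = 4.891566… → 4.89

4.89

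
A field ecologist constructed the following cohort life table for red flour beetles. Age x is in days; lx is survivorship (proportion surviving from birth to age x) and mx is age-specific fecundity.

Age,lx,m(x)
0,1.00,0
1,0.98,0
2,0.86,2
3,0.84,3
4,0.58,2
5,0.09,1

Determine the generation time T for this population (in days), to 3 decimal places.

2.931

lx·mx: 0, 0, 1.72, 2.52, 1.16, 0.09 → R0 = 5.49
x·lx·mx: 0, 0, 3.44, 7.56, 4.64, 0.45 → Σ = 16.09
T = 16.09 / 5.49 = 2.930783… → 2.931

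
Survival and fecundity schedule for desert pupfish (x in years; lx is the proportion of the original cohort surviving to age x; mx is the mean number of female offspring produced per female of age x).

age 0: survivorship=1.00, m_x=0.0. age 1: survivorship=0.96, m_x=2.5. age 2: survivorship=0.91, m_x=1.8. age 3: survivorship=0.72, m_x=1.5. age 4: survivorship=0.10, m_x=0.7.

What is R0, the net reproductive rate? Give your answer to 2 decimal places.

5.19

lx·mx by age: 0, 2.4, 1.638, 1.08, 0.07
R0 = Σ lx·mx = 5.188 → 5.19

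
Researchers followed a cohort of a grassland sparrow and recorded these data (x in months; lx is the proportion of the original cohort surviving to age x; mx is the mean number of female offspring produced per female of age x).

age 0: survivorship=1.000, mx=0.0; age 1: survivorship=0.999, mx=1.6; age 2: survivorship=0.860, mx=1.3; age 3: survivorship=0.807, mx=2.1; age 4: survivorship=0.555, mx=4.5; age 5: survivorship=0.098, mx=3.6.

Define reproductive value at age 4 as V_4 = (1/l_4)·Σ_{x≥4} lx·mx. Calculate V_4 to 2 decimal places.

5.14

lx·mx for x ≥ 4: 2.4975, 0.3528 → sum = 2.8503
V_4 = 2.8503 / l_4 = 2.8503 / 0.555 = 5.135676… → 5.14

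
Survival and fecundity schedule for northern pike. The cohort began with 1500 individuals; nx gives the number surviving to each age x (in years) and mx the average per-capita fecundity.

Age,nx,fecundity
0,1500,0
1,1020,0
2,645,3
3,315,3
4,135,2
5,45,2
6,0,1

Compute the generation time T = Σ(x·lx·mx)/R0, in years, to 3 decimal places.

2.542

lx = nx/n0 = nx/1500: 1, 0.68, 0.43, 0.21, 0.09, 0.03, 0
lx·mx: 0, 0, 1.29, 0.63, 0.18, 0.06, 0 → R0 = 2.16
x·lx·mx: 0, 0, 2.58, 1.89, 0.72, 0.3, 0 → Σ = 5.49
T = 5.49 / 2.16 = 2.541667… → 2.542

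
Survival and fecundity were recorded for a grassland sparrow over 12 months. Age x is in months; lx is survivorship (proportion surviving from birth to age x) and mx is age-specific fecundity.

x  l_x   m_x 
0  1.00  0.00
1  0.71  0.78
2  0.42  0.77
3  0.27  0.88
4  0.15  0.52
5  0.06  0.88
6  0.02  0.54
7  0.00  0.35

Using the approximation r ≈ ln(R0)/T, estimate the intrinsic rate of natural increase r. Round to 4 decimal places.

0.1123

R0 = Σ lx·mx = 0 + 0.5538 + 0.3234 + 0.2376 + 0.078 + 0.0528 + 0.0108 + 0 = 1.2564
Σ x·lx·mx = 2.5542; T = 2.5542/1.2564 = 2.03295…
r ≈ ln(R0)/T = ln(1.2564)/2.03295… = 0.112275… → 0.1123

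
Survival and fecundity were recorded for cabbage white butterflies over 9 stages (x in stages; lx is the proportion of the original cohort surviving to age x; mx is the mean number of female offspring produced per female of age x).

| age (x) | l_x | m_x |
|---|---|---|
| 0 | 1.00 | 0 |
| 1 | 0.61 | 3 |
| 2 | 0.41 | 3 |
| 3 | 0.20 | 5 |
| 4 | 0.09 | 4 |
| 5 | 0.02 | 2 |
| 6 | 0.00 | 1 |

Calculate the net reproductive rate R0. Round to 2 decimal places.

lx·mx by age: 0, 1.83, 1.23, 1, 0.36, 0.04, 0
R0 = Σ lx·mx = 4.46 → 4.46

4.46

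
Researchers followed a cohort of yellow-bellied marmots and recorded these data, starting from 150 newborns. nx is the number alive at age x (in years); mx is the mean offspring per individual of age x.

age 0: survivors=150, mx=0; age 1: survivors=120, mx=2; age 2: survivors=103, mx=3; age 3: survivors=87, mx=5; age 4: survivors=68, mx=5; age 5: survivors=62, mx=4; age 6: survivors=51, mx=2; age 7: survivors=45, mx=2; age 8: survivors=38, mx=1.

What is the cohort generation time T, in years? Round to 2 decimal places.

lx = nx/n0 = nx/150: 1, 0.8, 0.68667…, 0.58, 0.45333…, 0.41333…, 0.34, 0.3, 0.25333…
lx·mx: 0, 1.6, 2.06…, 2.9, 2.266667…, 1.653333…, 0.68, 0.6, 0.253333… → R0 = 12.013333…
x·lx·mx: 0, 1.6, 4.12…, 8.7, 9.066667…, 8.266667…, 4.08, 4.2, 2.026667… → Σ = 42.06…
T = 42.06… / 12.013333… = 3.50111… → 3.50

3.50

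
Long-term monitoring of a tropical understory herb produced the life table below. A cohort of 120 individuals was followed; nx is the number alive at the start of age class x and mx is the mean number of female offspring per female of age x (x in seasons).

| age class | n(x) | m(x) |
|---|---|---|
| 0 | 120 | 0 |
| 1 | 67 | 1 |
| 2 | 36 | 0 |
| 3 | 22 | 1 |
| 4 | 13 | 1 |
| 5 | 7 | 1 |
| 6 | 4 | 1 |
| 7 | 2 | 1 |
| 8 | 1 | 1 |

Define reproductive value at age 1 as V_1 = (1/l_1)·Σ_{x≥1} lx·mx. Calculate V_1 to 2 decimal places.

1.73

lx = nx/n0 = nx/120: 1, 0.55833…, 0.3, 0.18333…, 0.10833…, 0.05833…, 0.03333…, 0.01667…, 0.00833…
lx·mx for x ≥ 1: 0.558333…, 0, 0.183333…, 0.108333…, 0.058333…, 0.033333…, 0.016667…, 0.008333… → sum = 0.966667…
V_1 = 0.966667… / l_1 = 0.966667… / 0.558333… = 1.731343… → 1.73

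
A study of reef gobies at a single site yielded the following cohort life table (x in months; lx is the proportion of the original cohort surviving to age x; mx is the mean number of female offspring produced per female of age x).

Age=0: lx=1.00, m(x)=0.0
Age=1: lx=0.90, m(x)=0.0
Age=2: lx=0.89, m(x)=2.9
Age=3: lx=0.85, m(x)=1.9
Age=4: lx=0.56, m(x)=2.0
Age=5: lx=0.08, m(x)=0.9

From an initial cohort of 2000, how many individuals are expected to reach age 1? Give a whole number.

1800

Expected survivors = N0 · l_1 = 2000 × 0.90 = 1800 → 1800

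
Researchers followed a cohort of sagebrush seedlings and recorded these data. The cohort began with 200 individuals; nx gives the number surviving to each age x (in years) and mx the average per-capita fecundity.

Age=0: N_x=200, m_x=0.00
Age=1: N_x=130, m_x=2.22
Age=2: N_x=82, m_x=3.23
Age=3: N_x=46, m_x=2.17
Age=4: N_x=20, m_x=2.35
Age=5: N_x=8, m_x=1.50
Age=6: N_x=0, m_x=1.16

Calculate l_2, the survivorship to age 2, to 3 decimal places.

0.410

l_2 = n_2/n_0 = 82/200 = 0.41 → 0.410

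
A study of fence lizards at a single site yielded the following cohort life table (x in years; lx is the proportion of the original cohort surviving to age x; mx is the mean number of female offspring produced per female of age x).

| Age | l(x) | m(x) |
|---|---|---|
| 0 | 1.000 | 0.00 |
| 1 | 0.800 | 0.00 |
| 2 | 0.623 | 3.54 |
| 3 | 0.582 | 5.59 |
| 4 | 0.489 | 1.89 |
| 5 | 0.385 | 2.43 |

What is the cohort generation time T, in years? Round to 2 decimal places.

3.08

lx·mx: 0, 0, 2.20542, 3.25338, 0.92421, 0.93555 → R0 = 7.31856
x·lx·mx: 0, 0, 4.41084, 9.76014, 3.69684, 4.67775 → Σ = 22.54557
T = 22.54557 / 7.31856 = 3.080602… → 3.08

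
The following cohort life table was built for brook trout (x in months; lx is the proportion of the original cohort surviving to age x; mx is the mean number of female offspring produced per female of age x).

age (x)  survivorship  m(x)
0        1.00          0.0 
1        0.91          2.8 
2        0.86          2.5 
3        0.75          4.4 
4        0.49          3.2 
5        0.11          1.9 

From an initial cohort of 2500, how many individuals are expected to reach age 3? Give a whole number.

Expected survivors = N0 · l_3 = 2500 × 0.75 = 1875 → 1875

1875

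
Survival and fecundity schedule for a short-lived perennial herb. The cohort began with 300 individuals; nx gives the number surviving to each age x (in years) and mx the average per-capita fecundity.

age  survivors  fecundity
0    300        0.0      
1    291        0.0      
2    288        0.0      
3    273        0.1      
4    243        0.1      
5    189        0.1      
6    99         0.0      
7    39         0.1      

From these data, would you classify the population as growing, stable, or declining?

lx = nx/n0 = nx/300: 1, 0.97, 0.96, 0.91, 0.81, 0.63, 0.33, 0.13
R0 = Σ lx·mx = 0 + 0 + 0 + 0.091 + 0.081 + 0.063 + 0 + 0.013 = 0.248
R0 < 1, so the population is declining.

declining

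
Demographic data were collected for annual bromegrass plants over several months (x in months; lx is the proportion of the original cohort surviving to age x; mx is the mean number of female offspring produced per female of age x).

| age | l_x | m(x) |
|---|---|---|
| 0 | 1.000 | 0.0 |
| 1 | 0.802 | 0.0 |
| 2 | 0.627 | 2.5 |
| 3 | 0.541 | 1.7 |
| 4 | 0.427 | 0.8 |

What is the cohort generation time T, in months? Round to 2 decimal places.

2.57

lx·mx: 0, 0, 1.5675, 0.9197, 0.3416 → R0 = 2.8288
x·lx·mx: 0, 0, 3.135, 2.7591, 1.3664 → Σ = 7.2605
T = 7.2605 / 2.8288 = 2.566636… → 2.57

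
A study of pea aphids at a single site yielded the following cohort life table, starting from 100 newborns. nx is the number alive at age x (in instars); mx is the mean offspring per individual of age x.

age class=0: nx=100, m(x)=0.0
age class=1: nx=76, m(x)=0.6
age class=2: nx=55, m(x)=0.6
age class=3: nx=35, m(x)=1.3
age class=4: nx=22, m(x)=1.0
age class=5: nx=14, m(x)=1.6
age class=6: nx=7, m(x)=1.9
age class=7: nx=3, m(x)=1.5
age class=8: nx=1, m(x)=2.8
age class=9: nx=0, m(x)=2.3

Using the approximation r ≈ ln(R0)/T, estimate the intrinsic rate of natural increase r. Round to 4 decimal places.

lx = nx/n0 = nx/100: 1, 0.76, 0.55, 0.35, 0.22, 0.14, 0.07, 0.03, 0.01, 0
R0 = Σ lx·mx = 0 + 0.456 + 0.33 + 0.455 + 0.22 + 0.224 + 0.133 + 0.045 + 0.028 + 0 = 1.891
Σ x·lx·mx = 5.818; T = 5.818/1.891 = 3.07668…
r ≈ ln(R0)/T = ln(1.891)/3.07668… = 0.207076… → 0.2071

0.2071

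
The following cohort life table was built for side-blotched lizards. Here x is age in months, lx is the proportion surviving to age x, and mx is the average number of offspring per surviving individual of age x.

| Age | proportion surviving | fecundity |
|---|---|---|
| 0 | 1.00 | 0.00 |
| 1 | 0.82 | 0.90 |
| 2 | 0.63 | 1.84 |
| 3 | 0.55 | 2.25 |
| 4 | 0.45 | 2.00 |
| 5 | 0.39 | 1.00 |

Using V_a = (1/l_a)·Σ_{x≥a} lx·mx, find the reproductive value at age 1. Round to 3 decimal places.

5.396

lx·mx for x ≥ 1: 0.738, 1.1592, 1.2375, 0.9, 0.39 → sum = 4.4247
V_1 = 4.4247 / l_1 = 4.4247 / 0.82 = 5.395976… → 5.396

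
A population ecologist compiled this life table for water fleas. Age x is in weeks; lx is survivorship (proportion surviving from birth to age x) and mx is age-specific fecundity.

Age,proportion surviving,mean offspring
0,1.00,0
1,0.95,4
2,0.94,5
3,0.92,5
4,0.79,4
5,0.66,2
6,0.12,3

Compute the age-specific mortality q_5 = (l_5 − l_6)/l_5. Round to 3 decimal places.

q_5 = (l_5 − l_6) / l_5 = (0.66 − 0.12) / 0.66
     = 0.54 / 0.66 = 0.818182… → 0.818

0.818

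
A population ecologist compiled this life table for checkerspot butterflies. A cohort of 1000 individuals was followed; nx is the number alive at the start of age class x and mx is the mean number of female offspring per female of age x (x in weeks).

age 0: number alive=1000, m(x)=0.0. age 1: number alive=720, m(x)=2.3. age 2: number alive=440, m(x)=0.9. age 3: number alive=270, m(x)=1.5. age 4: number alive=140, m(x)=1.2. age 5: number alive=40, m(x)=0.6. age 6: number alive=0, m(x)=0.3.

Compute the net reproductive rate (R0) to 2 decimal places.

2.65

lx = nx/n0 = nx/1000: 1, 0.72, 0.44, 0.27, 0.14, 0.04, 0
lx·mx by age: 0, 1.656, 0.396, 0.405, 0.168, 0.024, 0
R0 = Σ lx·mx = 2.649 → 2.65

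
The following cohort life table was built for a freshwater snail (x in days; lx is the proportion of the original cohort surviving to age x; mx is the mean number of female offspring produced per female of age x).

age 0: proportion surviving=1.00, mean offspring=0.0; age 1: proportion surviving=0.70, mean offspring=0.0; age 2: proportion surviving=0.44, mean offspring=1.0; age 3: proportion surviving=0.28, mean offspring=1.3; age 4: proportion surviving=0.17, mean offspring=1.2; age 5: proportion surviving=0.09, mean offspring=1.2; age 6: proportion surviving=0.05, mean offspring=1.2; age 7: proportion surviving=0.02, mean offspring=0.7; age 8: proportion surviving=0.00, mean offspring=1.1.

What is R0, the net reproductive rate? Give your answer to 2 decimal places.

lx·mx by age: 0, 0, 0.44, 0.364, 0.204, 0.108, 0.06, 0.014, 0
R0 = Σ lx·mx = 1.19 → 1.19

1.19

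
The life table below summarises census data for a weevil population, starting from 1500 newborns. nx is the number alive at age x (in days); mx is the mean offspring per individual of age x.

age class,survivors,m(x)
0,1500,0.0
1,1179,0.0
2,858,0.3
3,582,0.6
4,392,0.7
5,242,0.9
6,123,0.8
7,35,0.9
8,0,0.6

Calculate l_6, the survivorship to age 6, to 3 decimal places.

0.082

l_6 = n_6/n_0 = 123/1500 = 0.082 → 0.082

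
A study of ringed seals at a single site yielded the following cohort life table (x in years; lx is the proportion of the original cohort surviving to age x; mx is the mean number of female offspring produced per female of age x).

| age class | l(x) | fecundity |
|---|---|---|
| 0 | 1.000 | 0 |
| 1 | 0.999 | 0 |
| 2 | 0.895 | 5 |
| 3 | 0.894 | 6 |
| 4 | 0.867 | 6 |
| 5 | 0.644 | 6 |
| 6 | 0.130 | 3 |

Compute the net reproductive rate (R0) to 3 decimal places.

19.295

lx·mx by age: 0, 0, 4.475, 5.364, 5.202, 3.864, 0.39
R0 = Σ lx·mx = 19.295 → 19.295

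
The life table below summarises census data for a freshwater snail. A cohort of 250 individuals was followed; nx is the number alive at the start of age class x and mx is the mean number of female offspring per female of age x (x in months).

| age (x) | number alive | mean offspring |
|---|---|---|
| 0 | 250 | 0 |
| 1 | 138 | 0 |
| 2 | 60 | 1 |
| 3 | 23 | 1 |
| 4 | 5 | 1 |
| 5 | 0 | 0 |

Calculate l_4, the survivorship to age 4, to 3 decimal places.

l_4 = n_4/n_0 = 5/250 = 0.02 → 0.020

0.020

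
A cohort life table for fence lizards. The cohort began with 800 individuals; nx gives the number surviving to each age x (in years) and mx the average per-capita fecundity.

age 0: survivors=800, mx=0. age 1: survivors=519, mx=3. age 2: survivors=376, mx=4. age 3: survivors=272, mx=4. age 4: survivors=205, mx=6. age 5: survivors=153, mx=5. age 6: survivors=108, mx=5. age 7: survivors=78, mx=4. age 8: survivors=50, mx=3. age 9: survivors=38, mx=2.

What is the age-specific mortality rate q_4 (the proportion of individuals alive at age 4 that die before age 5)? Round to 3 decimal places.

lx = nx/n0 = nx/800: 1, 0.64875, 0.47, 0.34, 0.25625, 0.19125, 0.135, 0.0975, 0.0625, 0.0475
q_4 = (l_4 − l_5) / l_4 = (0.25625 − 0.19125) / 0.25625
     = 0.065 / 0.25625 = 0.253659… → 0.254

0.254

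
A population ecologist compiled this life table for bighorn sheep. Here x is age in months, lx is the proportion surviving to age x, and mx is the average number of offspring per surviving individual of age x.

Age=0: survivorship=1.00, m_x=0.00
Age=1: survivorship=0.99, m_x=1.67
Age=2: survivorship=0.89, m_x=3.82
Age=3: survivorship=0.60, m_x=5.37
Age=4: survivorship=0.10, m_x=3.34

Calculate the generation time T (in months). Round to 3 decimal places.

lx·mx: 0, 1.6533, 3.3998, 3.222, 0.334 → R0 = 8.6091
x·lx·mx: 0, 1.6533, 6.7996, 9.666, 1.336 → Σ = 19.4549
T = 19.4549 / 8.6091 = 2.259806… → 2.260

2.260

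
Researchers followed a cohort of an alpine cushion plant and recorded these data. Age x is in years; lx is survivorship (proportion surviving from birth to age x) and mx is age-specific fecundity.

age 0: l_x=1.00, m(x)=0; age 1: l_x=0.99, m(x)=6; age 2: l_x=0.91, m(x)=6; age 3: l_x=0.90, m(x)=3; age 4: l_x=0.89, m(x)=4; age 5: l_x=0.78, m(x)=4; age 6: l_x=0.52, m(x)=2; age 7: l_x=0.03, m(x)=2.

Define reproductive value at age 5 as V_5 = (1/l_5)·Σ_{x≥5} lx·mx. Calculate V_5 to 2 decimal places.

lx·mx for x ≥ 5: 3.12, 1.04, 0.06 → sum = 4.22
V_5 = 4.22 / l_5 = 4.22 / 0.78 = 5.410256… → 5.41

5.41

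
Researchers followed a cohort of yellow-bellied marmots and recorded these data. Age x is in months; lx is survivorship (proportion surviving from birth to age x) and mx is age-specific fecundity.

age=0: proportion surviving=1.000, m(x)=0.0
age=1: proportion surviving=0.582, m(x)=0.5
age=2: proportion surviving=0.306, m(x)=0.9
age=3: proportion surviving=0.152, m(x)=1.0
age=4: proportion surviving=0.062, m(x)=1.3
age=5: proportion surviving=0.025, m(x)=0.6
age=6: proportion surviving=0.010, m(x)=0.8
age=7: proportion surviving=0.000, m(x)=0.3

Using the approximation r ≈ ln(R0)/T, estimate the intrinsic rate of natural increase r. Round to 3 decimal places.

R0 = Σ lx·mx = 0 + 0.291 + 0.2754 + 0.152 + 0.0806 + 0.015 + 0.008 + 0 = 0.822
Σ x·lx·mx = 1.7432; T = 1.7432/0.822 = 2.12068…
r ≈ ln(R0)/T = ln(0.822)/2.12068… = -0.09243… → -0.092

-0.092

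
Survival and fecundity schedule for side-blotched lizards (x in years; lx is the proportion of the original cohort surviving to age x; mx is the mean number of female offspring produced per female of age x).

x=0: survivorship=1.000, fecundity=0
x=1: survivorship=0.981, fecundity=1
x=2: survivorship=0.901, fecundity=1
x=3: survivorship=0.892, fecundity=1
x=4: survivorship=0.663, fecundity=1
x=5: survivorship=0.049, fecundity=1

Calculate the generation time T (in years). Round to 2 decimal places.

lx·mx: 0, 0.981, 0.901, 0.892, 0.663, 0.049 → R0 = 3.486
x·lx·mx: 0, 0.981, 1.802, 2.676, 2.652, 0.245 → Σ = 8.356
T = 8.356 / 3.486 = 2.397017… → 2.40

2.40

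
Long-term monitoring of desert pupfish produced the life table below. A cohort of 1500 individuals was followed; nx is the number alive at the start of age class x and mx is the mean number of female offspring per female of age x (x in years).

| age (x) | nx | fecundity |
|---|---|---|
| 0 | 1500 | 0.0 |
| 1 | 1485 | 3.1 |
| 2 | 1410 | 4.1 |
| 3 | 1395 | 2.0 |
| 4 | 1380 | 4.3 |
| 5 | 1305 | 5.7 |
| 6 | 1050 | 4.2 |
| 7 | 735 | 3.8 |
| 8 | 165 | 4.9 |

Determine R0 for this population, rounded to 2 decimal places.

23.04

lx = nx/n0 = nx/1500: 1, 0.99, 0.94, 0.93, 0.92, 0.87, 0.7, 0.49, 0.11
lx·mx by age: 0, 3.069, 3.854, 1.86, 3.956, 4.959, 2.94, 1.862, 0.539
R0 = Σ lx·mx = 23.039 → 23.04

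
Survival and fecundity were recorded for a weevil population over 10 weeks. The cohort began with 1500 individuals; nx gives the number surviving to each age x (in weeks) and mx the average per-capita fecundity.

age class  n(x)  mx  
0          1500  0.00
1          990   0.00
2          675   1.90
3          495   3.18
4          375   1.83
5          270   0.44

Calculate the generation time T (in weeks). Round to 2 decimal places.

2.90

lx = nx/n0 = nx/1500: 1, 0.66, 0.45, 0.33, 0.25, 0.18
lx·mx: 0, 0, 0.855, 1.0494, 0.4575, 0.0792 → R0 = 2.4411
x·lx·mx: 0, 0, 1.71, 3.1482, 1.83, 0.396 → Σ = 7.0842
T = 7.0842 / 2.4411 = 2.902052… → 2.90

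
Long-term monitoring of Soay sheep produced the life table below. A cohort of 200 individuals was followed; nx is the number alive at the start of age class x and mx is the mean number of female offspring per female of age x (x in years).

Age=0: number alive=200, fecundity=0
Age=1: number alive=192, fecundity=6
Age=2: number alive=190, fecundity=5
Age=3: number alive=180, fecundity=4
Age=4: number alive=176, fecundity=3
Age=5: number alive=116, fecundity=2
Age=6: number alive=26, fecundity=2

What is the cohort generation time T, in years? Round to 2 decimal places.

lx = nx/n0 = nx/200: 1, 0.96, 0.95, 0.9, 0.88, 0.58, 0.13
lx·mx: 0, 5.76, 4.75, 3.6, 2.64, 1.16, 0.26 → R0 = 18.17
x·lx·mx: 0, 5.76, 9.5, 10.8, 10.56, 5.8, 1.56 → Σ = 43.98
T = 43.98 / 18.17 = 2.420473… → 2.42

2.42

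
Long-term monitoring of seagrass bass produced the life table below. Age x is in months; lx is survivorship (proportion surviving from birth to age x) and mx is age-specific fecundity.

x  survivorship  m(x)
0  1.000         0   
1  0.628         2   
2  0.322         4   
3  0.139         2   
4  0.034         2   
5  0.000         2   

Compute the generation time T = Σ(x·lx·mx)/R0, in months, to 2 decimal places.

1.71

lx·mx: 0, 1.256, 1.288, 0.278, 0.068, 0 → R0 = 2.89
x·lx·mx: 0, 1.256, 2.576, 0.834, 0.272, 0 → Σ = 4.938
T = 4.938 / 2.89 = 1.708651… → 1.71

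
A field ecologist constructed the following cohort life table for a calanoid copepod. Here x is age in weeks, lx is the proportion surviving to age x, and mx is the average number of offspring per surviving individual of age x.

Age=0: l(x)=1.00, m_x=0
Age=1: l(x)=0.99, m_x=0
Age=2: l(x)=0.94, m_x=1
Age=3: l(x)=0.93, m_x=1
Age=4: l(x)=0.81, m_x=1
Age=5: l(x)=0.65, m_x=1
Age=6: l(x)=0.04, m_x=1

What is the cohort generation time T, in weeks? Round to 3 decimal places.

3.383

lx·mx: 0, 0, 0.94, 0.93, 0.81, 0.65, 0.04 → R0 = 3.37
x·lx·mx: 0, 0, 1.88, 2.79, 3.24, 3.25, 0.24 → Σ = 11.4
T = 11.4 / 3.37 = 3.382789… → 3.383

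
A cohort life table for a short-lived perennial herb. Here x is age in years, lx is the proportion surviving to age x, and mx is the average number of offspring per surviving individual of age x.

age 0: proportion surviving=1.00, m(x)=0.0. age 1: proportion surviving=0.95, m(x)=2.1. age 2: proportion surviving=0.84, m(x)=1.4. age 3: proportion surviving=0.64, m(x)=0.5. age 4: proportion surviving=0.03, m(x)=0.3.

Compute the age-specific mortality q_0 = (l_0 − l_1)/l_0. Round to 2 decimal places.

q_0 = (l_0 − l_1) / l_0 = (1 − 0.95) / 1
     = 0.05 / 1 = 0.05 → 0.05

0.05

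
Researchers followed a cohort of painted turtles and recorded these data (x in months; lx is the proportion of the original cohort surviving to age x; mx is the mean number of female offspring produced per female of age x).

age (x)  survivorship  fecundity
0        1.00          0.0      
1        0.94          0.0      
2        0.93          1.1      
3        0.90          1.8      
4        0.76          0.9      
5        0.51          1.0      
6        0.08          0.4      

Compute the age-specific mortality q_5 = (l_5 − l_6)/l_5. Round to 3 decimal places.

q_5 = (l_5 − l_6) / l_5 = (0.51 − 0.08) / 0.51
     = 0.43 / 0.51 = 0.843137… → 0.843

0.843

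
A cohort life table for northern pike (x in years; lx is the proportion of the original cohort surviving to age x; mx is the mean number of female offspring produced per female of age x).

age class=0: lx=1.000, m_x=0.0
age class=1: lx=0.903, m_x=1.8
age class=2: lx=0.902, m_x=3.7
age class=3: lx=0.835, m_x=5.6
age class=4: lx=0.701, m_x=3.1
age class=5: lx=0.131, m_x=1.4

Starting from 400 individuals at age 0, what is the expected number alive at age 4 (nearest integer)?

Expected survivors = N0 · l_4 = 400 × 0.701 = 280.4 → 280

280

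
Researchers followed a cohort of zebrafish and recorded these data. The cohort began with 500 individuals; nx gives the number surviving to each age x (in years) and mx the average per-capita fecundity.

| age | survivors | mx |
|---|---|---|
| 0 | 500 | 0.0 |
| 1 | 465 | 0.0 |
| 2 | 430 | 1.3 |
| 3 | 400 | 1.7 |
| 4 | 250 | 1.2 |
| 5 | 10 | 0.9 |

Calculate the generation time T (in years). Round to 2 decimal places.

2.84

lx = nx/n0 = nx/500: 1, 0.93, 0.86, 0.8, 0.5, 0.02
lx·mx: 0, 0, 1.118, 1.36, 0.6, 0.018 → R0 = 3.096
x·lx·mx: 0, 0, 2.236, 4.08, 2.4, 0.09 → Σ = 8.806
T = 8.806 / 3.096 = 2.844315… → 2.84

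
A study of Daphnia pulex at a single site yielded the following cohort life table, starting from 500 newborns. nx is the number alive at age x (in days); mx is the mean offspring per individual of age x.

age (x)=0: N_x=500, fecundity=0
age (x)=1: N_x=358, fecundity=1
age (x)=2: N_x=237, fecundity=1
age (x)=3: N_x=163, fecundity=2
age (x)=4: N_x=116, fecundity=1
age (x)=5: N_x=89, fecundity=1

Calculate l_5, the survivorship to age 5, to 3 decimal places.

0.178

l_5 = n_5/n_0 = 89/500 = 0.178 → 0.178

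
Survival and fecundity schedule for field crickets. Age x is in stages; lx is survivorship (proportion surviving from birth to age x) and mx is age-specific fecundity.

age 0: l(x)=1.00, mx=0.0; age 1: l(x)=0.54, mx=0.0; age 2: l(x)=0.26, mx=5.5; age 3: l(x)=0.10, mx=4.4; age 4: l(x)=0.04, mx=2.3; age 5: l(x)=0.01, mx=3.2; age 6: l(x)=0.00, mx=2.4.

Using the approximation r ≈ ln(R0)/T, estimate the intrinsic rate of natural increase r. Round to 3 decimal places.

0.292

R0 = Σ lx·mx = 0 + 0 + 1.43 + 0.44 + 0.092 + 0.032 + 0 = 1.994
Σ x·lx·mx = 4.708; T = 4.708/1.994 = 2.36108…
r ≈ ln(R0)/T = ln(1.994)/2.36108… = 0.2923… → 0.292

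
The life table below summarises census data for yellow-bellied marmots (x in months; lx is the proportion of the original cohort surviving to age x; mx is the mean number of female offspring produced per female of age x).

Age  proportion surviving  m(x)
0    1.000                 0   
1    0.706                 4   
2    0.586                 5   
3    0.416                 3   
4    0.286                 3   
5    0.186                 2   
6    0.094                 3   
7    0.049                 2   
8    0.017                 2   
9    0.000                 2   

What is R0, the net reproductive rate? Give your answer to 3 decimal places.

lx·mx by age: 0, 2.824, 2.93, 1.248, 0.858, 0.372, 0.282, 0.098, 0.034, 0
R0 = Σ lx·mx = 8.646 → 8.646

8.646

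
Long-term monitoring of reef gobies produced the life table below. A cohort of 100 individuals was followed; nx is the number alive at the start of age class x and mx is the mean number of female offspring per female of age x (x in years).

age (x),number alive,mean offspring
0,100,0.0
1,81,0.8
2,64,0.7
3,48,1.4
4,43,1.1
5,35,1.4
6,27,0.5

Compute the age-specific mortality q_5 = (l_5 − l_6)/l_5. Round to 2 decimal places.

lx = nx/n0 = nx/100: 1, 0.81, 0.64, 0.48, 0.43, 0.35, 0.27
q_5 = (l_5 − l_6) / l_5 = (0.35 − 0.27) / 0.35
     = 0.08 / 0.35 = 0.228571… → 0.23

0.23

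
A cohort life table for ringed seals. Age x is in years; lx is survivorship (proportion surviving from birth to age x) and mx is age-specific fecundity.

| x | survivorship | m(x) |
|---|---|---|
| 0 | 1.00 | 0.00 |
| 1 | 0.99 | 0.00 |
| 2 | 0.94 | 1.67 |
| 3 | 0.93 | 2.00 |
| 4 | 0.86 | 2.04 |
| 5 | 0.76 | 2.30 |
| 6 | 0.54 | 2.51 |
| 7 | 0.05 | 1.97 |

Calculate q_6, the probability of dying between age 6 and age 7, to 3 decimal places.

q_6 = (l_6 − l_7) / l_6 = (0.54 − 0.05) / 0.54
     = 0.49 / 0.54 = 0.907407… → 0.907

0.907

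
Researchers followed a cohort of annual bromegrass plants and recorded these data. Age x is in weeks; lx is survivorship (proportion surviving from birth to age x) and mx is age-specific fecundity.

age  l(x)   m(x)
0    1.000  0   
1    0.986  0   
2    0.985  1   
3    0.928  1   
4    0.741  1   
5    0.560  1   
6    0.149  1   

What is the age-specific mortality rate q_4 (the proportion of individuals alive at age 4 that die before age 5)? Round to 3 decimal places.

0.244

q_4 = (l_4 − l_5) / l_4 = (0.741 − 0.56) / 0.741
     = 0.181 / 0.741 = 0.244265… → 0.244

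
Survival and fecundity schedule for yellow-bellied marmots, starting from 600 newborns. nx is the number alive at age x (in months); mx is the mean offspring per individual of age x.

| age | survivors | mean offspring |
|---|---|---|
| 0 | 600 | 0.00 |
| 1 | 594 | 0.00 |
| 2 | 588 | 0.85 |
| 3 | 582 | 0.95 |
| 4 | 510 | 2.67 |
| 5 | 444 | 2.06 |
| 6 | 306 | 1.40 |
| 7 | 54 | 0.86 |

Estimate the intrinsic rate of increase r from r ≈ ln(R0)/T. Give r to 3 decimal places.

0.451

lx = nx/n0 = nx/600: 1, 0.99, 0.98, 0.97, 0.85, 0.74, 0.51, 0.09
R0 = Σ lx·mx = 0 + 0 + 0.833 + 0.9215 + 2.2695 + 1.5244 + 0.714 + 0.0774 = 6.3398
Σ x·lx·mx = 25.9563; T = 25.9563/6.3398 = 4.09418…
r ≈ ln(R0)/T = ln(6.3398)/4.09418… = 0.45109… → 0.451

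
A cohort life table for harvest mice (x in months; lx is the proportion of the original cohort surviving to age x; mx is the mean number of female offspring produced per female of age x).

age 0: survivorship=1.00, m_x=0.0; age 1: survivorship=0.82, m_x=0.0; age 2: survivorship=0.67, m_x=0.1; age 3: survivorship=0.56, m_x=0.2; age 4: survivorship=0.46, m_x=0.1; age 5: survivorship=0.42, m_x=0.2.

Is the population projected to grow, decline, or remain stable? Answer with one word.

declining

R0 = Σ lx·mx = 0 + 0 + 0.067 + 0.112 + 0.046 + 0.084 = 0.309
R0 < 1, so the population is declining.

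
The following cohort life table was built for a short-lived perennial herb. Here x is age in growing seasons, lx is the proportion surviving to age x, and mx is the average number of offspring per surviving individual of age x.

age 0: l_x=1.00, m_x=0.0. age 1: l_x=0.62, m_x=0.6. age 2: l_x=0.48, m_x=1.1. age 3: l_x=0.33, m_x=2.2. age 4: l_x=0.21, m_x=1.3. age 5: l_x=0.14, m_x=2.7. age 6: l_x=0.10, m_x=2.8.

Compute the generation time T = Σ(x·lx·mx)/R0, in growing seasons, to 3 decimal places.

lx·mx: 0, 0.372, 0.528, 0.726, 0.273, 0.378, 0.28 → R0 = 2.557
x·lx·mx: 0, 0.372, 1.056, 2.178, 1.092, 1.89, 1.68 → Σ = 8.268
T = 8.268 / 2.557 = 3.233477… → 3.233

3.233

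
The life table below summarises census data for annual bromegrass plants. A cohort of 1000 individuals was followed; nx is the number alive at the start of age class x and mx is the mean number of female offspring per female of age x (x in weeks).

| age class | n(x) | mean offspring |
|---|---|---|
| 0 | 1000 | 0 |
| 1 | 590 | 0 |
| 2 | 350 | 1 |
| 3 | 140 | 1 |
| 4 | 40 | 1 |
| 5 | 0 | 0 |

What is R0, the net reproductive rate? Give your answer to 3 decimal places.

0.530

lx = nx/n0 = nx/1000: 1, 0.59, 0.35, 0.14, 0.04, 0
lx·mx by age: 0, 0, 0.35, 0.14, 0.04, 0
R0 = Σ lx·mx = 0.53 → 0.530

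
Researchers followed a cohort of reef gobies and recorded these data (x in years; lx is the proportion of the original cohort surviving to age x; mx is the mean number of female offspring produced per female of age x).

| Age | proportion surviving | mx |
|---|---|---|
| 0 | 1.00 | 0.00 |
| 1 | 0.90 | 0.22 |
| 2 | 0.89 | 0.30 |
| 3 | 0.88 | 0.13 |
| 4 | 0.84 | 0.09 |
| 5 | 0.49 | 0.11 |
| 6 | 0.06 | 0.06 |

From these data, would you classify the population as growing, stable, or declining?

declining

R0 = Σ lx·mx = 0 + 0.198 + 0.267 + 0.1144 + 0.0756 + 0.0539 + 0.0036 = 0.7125
R0 < 1, so the population is declining.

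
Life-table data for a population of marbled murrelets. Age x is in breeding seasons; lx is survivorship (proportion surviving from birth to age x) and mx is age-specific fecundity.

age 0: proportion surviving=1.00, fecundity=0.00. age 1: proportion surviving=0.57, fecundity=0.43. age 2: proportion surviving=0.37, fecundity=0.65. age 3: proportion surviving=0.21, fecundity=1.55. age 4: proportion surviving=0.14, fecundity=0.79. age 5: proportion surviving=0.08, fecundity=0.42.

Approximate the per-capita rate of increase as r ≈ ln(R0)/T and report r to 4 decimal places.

-0.0189

R0 = Σ lx·mx = 0 + 0.2451 + 0.2405 + 0.3255 + 0.1106 + 0.0336 = 0.9553
Σ x·lx·mx = 2.313; T = 2.313/0.9553 = 2.42123…
r ≈ ln(R0)/T = ln(0.9553)/2.42123… = -0.018887… → -0.0189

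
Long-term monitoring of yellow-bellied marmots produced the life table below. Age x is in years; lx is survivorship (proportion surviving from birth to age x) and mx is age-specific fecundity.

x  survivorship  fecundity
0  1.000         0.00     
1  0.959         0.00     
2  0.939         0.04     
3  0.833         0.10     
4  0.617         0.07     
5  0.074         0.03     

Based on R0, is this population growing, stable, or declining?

R0 = Σ lx·mx = 0 + 0 + 0.03756 + 0.0833 + 0.04319 + 0.00222 = 0.16627
R0 < 1, so the population is declining.

declining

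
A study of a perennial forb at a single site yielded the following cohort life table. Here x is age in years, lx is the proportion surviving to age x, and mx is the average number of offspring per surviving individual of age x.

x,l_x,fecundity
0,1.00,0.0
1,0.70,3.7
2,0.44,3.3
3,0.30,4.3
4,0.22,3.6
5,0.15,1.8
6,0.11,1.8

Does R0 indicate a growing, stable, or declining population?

growing

R0 = Σ lx·mx = 0 + 2.59 + 1.452 + 1.29 + 0.792 + 0.27 + 0.198 = 6.592
R0 > 1, so the population is growing.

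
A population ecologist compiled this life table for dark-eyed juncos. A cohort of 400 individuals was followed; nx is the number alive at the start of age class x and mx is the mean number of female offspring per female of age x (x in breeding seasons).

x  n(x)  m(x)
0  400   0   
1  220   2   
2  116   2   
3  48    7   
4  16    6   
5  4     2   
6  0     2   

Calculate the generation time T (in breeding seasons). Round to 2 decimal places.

2.10

lx = nx/n0 = nx/400: 1, 0.55, 0.29, 0.12, 0.04, 0.01, 0
lx·mx: 0, 1.1, 0.58, 0.84, 0.24, 0.02, 0 → R0 = 2.78
x·lx·mx: 0, 1.1, 1.16, 2.52, 0.96, 0.1, 0 → Σ = 5.84
T = 5.84 / 2.78 = 2.100719… → 2.10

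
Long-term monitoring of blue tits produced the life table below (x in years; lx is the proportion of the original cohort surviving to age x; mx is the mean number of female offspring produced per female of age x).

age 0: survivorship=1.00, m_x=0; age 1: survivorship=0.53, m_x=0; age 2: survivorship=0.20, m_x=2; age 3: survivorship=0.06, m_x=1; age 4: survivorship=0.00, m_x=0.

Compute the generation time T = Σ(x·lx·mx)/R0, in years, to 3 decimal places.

2.130

lx·mx: 0, 0, 0.4, 0.06, 0 → R0 = 0.46
x·lx·mx: 0, 0, 0.8, 0.18, 0 → Σ = 0.98
T = 0.98 / 0.46 = 2.130435… → 2.130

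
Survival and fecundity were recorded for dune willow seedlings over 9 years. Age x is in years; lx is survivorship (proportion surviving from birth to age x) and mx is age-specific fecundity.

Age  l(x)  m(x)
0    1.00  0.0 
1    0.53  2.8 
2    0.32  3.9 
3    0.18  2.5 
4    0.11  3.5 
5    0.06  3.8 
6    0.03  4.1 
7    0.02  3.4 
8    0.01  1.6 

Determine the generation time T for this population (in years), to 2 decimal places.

lx·mx: 0, 1.484, 1.248, 0.45, 0.385, 0.228, 0.123, 0.068, 0.016 → R0 = 4.002
x·lx·mx: 0, 1.484, 2.496, 1.35, 1.54, 1.14, 0.738, 0.476, 0.128 → Σ = 9.352
T = 9.352 / 4.002 = 2.336832… → 2.34

2.34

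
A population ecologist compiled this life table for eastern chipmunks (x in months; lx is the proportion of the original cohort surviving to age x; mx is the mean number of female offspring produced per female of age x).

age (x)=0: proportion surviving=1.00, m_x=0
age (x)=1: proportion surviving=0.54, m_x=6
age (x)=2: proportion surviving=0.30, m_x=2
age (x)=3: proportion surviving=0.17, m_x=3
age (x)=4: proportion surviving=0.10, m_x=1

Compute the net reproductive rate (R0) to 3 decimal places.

lx·mx by age: 0, 3.24, 0.6, 0.51, 0.1
R0 = Σ lx·mx = 4.45 → 4.450

4.450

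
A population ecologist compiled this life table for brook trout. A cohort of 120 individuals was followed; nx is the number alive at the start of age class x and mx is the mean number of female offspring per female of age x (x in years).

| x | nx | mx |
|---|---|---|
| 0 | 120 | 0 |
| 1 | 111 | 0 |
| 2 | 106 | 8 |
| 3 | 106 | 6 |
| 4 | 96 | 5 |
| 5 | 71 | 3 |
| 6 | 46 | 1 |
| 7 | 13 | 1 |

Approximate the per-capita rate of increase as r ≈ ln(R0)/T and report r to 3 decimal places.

lx = nx/n0 = nx/120: 1, 0.925, 0.88333…, 0.88333…, 0.8, 0.59167…, 0.38333…, 0.10833…
R0 = Σ lx·mx = 0 + 0 + 7.06667… + 5.3… + 4 + 1.775… + 0.38333… + 0.10833… = 18.633333…
Σ x·lx·mx = 57.966667…; T = 57.966667…/18.633333… = 3.11091…
r ≈ ln(R0)/T = ln(18.633333…)/3.11091… = 0.94022… → 0.940

0.940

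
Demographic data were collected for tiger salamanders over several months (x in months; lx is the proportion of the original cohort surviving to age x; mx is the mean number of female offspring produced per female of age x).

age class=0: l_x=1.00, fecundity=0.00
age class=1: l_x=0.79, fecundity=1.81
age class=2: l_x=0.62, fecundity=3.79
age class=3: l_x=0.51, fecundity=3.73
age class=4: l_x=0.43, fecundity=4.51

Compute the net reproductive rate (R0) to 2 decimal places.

7.62

lx·mx by age: 0, 1.4299, 2.3498, 1.9023, 1.9393
R0 = Σ lx·mx = 7.6213 → 7.62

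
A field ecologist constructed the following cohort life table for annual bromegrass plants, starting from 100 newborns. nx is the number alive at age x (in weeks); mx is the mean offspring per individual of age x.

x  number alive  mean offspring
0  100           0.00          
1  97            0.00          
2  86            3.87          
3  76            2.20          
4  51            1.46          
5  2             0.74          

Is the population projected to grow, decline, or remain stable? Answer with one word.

lx = nx/n0 = nx/100: 1, 0.97, 0.86, 0.76, 0.51, 0.02
R0 = Σ lx·mx = 0 + 0 + 3.3282 + 1.672 + 0.7446 + 0.0148 = 5.7596
R0 > 1, so the population is growing.

growing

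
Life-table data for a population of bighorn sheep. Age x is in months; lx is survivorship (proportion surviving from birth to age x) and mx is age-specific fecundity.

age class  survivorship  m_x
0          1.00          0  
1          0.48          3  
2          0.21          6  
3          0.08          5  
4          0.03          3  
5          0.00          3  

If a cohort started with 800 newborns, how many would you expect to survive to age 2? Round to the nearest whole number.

168

Expected survivors = N0 · l_2 = 800 × 0.21 = 168 → 168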